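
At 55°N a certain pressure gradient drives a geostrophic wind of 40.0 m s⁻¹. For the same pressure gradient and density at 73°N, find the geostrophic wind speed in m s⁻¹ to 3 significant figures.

34.3 m s⁻¹

With the same pressure gradient and density, V_g ∝ 1/f ∝ 1/sin φ.
V₂ = V₁ · sin φ₁ / sin φ₂ = 40.0 × sin 55° / sin 73°
V₂ = 40.0 × 0.8192/0.9563 = 34.3 m s⁻¹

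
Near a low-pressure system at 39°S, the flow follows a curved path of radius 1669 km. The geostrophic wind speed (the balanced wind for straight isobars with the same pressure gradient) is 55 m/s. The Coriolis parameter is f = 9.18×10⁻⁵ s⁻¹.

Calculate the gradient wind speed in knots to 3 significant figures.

83.5 knots

Around a low, centrifugal force acts outward with Coriolis, so pressure-gradient force balances both:
(1/ρ)|∂P/∂n| = fV + V²/R  →  V² + fR·V − fR·V_g = 0
With fR = 9.18×10⁻⁵ × 1669×10³ m = 153 m/s:
V = [−fR + √((fR)² + 4 fR V_g)]/2 = [−153 + √(153² + 4×153×55)]/2 = 43 m/s
Subgeostrophic (V < V_g = 55 m/s), as expected around a low.
Converting: 43 m/s × 1.944 = 83.5 knots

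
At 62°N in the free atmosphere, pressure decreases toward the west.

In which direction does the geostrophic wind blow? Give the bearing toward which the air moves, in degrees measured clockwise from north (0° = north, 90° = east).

000°

The pressure-gradient force points toward the west (bearing 270°).
Geostrophic balance: in the Northern Hemisphere the Coriolis force deflects motion to the right, so the geostrophic wind blows 90° to the right of the pressure-gradient force (low pressure on the left).
Rotating 270° by 90° clockwise gives 000° — the wind blows toward the north.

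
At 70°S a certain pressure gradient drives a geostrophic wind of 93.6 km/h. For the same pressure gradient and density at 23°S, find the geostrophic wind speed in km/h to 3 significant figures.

With the same pressure gradient and density, V_g ∝ 1/f ∝ 1/sin φ.
V₂ = V₁ · sin φ₁ / sin φ₂ = 93.6 × sin 70° / sin 23°
V₂ = 93.6 × 0.9397/0.3907 = 225 km/h

225 km/h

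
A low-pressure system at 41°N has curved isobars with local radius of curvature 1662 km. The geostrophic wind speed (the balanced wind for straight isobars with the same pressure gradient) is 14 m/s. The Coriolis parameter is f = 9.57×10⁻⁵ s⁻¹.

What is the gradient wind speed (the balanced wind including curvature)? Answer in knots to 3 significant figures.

Around a low, centrifugal force acts outward with Coriolis, so pressure-gradient force balances both:
(1/ρ)|∂P/∂n| = fV + V²/R  →  V² + fR·V − fR·V_g = 0
With fR = 9.57×10⁻⁵ × 1662×10³ m = 159 m/s:
V = [−fR + √((fR)² + 4 fR V_g)]/2 = [−159 + √(159² + 4×159×14)]/2 = 12.9 m/s
Subgeostrophic (V < V_g = 14 m/s), as expected around a low.
Converting: 12.9 m/s × 1.944 = 25.2 knots

25.2 knots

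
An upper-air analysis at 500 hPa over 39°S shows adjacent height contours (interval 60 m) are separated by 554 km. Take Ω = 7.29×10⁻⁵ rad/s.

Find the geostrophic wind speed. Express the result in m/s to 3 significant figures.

Coriolis parameter at 39°S:
f = 2Ω sin φ = 2 × 7.29×10⁻⁵ × sin 39° = 9.18×10⁻⁵ s⁻¹
Height gradient: |∂Z/∂n| = 60 m / 554000 m = 1.08×10⁻⁴
On a pressure surface, geostrophic balance gives V_g = (g/f)|∂Z/∂n|:
V_g = 9.81 × 1.08×10⁻⁴ / 9.18×10⁻⁵ = 11.6 m/s

11.6 m/s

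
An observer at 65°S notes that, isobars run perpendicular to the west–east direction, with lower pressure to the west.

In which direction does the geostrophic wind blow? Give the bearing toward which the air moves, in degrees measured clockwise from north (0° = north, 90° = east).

The pressure-gradient force points toward the west (bearing 270°).
Geostrophic balance: in the Southern Hemisphere the Coriolis force deflects motion to the left, so the geostrophic wind blows 90° to the left of the pressure-gradient force (low pressure on the right).
Rotating 270° by 90° counterclockwise gives 180° — the wind blows toward the south.

180°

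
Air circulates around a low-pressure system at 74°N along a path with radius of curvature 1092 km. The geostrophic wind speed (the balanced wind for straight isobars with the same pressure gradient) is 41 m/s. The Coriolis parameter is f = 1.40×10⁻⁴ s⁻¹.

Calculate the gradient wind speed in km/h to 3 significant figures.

Around a low, centrifugal force acts outward with Coriolis, so pressure-gradient force balances both:
(1/ρ)|∂P/∂n| = fV + V²/R  →  V² + fR·V − fR·V_g = 0
With fR = 1.40×10⁻⁴ × 1092×10³ m = 153 m/s:
V = [−fR + √((fR)² + 4 fR V_g)]/2 = [−153 + √(153² + 4×153×41)]/2 = 33.6 m/s
Subgeostrophic (V < V_g = 41 m/s), as expected around a low.
Converting: 33.6 m/s × 3.6 = 121 km/h

121 km/h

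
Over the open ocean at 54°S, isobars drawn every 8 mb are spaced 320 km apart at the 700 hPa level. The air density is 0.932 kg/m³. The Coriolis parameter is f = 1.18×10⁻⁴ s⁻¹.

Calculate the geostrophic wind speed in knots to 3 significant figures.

44.2 knots

Pressure gradient: |∂P/∂n| = 800 Pa / 320000 m = 2.50×10⁻³ Pa/m
Geostrophic balance (pressure-gradient force = Coriolis force):
V_g = (1/(fρ)) |∂P/∂n| = 2.50×10⁻³ / (1.18×10⁻⁴ × 0.932) = 22.7 m/s
Converting: 22.7 m/s × 1.944 = 44.2 knots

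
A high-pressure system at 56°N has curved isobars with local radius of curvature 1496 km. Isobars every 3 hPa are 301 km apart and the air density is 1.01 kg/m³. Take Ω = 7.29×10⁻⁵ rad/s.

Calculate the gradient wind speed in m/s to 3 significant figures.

Coriolis parameter at 56°N:
f = 2Ω sin φ = 2 × 7.29×10⁻⁵ × sin 56° = 1.21×10⁻⁴ s⁻¹
Pressure gradient: |∂P/∂n| = 300 Pa / 301000 m = 9.97×10⁻⁴ Pa/m
Geostrophic speed: V_g = |∂P/∂n|/(fρ) = 9.97×10⁻⁴/(1.21×10⁻⁴ × 1.01) = 8.16 m/s
Around a high, pressure-gradient force acts outward with centrifugal, so Coriolis balances both:
fV = (1/ρ)|∂P/∂n| + V²/R  →  V² − fR·V + fR·V_g = 0
With fR = 1.21×10⁻⁴ × 1496×10³ m = 181 m/s:
V = [fR − √((fR)² − 4 fR V_g)]/2 = [181 − √(181² − 4×181×8.16)]/2 = 8.57 m/s
Supergeostrophic (V > V_g = 8.16 m/s), as expected around a high.

8.57 m/s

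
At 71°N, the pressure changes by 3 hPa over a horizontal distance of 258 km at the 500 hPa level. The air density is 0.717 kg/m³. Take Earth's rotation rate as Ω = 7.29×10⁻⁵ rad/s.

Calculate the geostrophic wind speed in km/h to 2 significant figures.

42 km/h

Coriolis parameter at 71°N:
f = 2Ω sin φ = 2 × 7.29×10⁻⁵ × sin 71° = 1.38×10⁻⁴ s⁻¹
Pressure gradient: |∂P/∂n| = 300 Pa / 258000 m = 1.16×10⁻³ Pa/m
Geostrophic balance (pressure-gradient force = Coriolis force):
V_g = (1/(fρ)) |∂P/∂n| = 1.16×10⁻³ / (1.38×10⁻⁴ × 0.717) = 11.8 m/s
Converting: 11.8 m/s × 3.6 = 42 km/h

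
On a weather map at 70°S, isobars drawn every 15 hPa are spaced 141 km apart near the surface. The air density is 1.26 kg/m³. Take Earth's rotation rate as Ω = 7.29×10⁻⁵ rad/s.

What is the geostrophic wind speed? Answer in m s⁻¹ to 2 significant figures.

62 m s⁻¹

Coriolis parameter at 70°S:
f = 2Ω sin φ = 2 × 7.29×10⁻⁵ × sin 70° = 1.37×10⁻⁴ s⁻¹
Pressure gradient: |∂P/∂n| = 1500 Pa / 141000 m = 1.06×10⁻² Pa/m
Geostrophic balance (pressure-gradient force = Coriolis force):
V_g = (1/(fρ)) |∂P/∂n| = 1.06×10⁻² / (1.37×10⁻⁴ × 1.26) = 61.6 m/s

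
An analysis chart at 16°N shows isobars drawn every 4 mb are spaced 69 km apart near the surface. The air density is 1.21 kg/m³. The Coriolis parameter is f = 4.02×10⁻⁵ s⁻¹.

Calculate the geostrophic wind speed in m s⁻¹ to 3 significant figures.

Pressure gradient: |∂P/∂n| = 400 Pa / 69000 m = 5.80×10⁻³ Pa/m
Geostrophic balance (pressure-gradient force = Coriolis force):
V_g = (1/(fρ)) |∂P/∂n| = 5.80×10⁻³ / (4.02×10⁻⁵ × 1.21) = 119 m/s

119 m s⁻¹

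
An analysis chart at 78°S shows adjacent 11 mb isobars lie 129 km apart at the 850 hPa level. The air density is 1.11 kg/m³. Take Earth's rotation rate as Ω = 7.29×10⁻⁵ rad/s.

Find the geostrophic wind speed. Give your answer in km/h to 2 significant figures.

190 km/h

Coriolis parameter at 78°S:
f = 2Ω sin φ = 2 × 7.29×10⁻⁵ × sin 78° = 1.43×10⁻⁴ s⁻¹
Pressure gradient: |∂P/∂n| = 1100 Pa / 129000 m = 8.53×10⁻³ Pa/m
Geostrophic balance (pressure-gradient force = Coriolis force):
V_g = (1/(fρ)) |∂P/∂n| = 8.53×10⁻³ / (1.43×10⁻⁴ × 1.11) = 53.9 m/s
Converting: 53.9 m/s × 3.6 = 190 km/h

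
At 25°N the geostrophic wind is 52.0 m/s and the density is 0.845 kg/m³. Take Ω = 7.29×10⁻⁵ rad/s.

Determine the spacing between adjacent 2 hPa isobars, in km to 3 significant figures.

73.9 km

Coriolis parameter at 25°N:
f = 2Ω sin φ = 2 × 7.29×10⁻⁵ × sin 25° = 6.16×10⁻⁵ s⁻¹
Geostrophic balance rearranged: |∂P/∂n| = f ρ V_g
|∂P/∂n| = 6.16×10⁻⁵ × 0.845 × 52.0 = 2.71×10⁻³ Pa/m
Isobar spacing: Δn = ΔP/|∂P/∂n| = 200 Pa / 2.71×10⁻³ Pa/m = 73869 m ≈ 73.9 km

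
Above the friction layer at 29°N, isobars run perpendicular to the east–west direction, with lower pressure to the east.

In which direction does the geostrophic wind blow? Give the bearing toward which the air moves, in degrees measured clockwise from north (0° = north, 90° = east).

The pressure-gradient force points toward the east (bearing 090°).
Geostrophic balance: in the Northern Hemisphere the Coriolis force deflects motion to the right, so the geostrophic wind blows 90° to the right of the pressure-gradient force (low pressure on the left).
Rotating 090° by 90° clockwise gives 180° — the wind blows toward the south.

180°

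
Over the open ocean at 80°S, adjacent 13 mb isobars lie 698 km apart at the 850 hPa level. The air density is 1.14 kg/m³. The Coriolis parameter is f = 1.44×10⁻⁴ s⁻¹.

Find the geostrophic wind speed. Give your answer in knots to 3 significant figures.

Pressure gradient: |∂P/∂n| = 1300 Pa / 698000 m = 1.86×10⁻³ Pa/m
Geostrophic balance (pressure-gradient force = Coriolis force):
V_g = (1/(fρ)) |∂P/∂n| = 1.86×10⁻³ / (1.44×10⁻⁴ × 1.14) = 11.3 m/s
Converting: 11.3 m/s × 1.944 = 22.1 knots

22.1 knots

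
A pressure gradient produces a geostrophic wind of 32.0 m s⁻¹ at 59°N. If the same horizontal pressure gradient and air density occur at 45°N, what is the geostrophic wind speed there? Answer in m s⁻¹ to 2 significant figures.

With the same pressure gradient and density, V_g ∝ 1/f ∝ 1/sin φ.
V₂ = V₁ · sin φ₁ / sin φ₂ = 32.0 × sin 59° / sin 45°
V₂ = 32.0 × 0.8572/0.7071 = 39 m s⁻¹

39 m s⁻¹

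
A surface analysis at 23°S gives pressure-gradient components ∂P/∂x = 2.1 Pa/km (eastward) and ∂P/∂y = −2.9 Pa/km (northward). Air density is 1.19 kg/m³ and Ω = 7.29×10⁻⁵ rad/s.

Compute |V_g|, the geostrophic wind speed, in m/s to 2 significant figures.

Coriolis parameter at 23°S:
f = 2Ω sin φ = 2 × 7.29×10⁻⁵ × sin 23° = 5.70×10⁻⁵ s⁻¹
In the Southern Hemisphere f is negative: f = −5.70×10⁻⁵ s⁻¹.
Component geostrophic relations (x east, y north):
u_g = −(1/(fρ)) ∂P/∂y,  v_g = (1/(fρ)) ∂P/∂x
u_g = −(−2.9×10⁻³)/(−5.70×10⁻⁵ × 1.19) = −42.8 m/s;  v_g = (2.1×10⁻³)/(−5.70×10⁻⁵ × 1.19) = −31.0 m/s
|V_g| = √(u_g² + v_g²) = 52.8 m/s

53 m/s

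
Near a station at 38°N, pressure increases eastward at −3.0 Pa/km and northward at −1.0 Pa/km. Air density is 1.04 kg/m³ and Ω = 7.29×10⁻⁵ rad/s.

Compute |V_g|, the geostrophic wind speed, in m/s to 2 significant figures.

34 m/s

Coriolis parameter at 38°N:
f = 2Ω sin φ = 2 × 7.29×10⁻⁵ × sin 38° = 8.98×10⁻⁵ s⁻¹
Component geostrophic relations (x east, y north):
u_g = −(1/(fρ)) ∂P/∂y,  v_g = (1/(fρ)) ∂P/∂x
u_g = −(−1.0×10⁻³)/(8.98×10⁻⁵ × 1.04) = 10.7 m/s;  v_g = (−3.0×10⁻³)/(8.98×10⁻⁵ × 1.04) = −32.1 m/s
|V_g| = √(u_g² + v_g²) = 33.9 m/s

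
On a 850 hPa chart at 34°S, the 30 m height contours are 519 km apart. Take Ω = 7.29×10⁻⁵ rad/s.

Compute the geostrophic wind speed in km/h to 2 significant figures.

Coriolis parameter at 34°S:
f = 2Ω sin φ = 2 × 7.29×10⁻⁵ × sin 34° = 8.15×10⁻⁵ s⁻¹
Height gradient: |∂Z/∂n| = 30 m / 519000 m = 5.78×10⁻⁵
On a pressure surface, geostrophic balance gives V_g = (g/f)|∂Z/∂n|:
V_g = 9.81 × 5.78×10⁻⁵ / 8.15×10⁻⁵ = 6.96 m/s
Converting: 6.96 m/s × 3.6 = 25 km/h

25 km/h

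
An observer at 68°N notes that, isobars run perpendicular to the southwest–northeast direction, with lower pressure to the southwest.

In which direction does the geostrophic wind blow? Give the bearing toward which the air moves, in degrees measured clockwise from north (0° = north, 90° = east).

315°

The pressure-gradient force points toward the southwest (bearing 225°).
Geostrophic balance: in the Northern Hemisphere the Coriolis force deflects motion to the right, so the geostrophic wind blows 90° to the right of the pressure-gradient force (low pressure on the left).
Rotating 225° by 90° clockwise gives 315° — the wind blows toward the northwest.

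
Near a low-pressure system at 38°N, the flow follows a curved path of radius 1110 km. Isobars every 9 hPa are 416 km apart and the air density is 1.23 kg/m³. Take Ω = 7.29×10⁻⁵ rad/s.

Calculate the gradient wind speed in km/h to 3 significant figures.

Coriolis parameter at 38°N:
f = 2Ω sin φ = 2 × 7.29×10⁻⁵ × sin 38° = 8.98×10⁻⁵ s⁻¹
Pressure gradient: |∂P/∂n| = 900 Pa / 416000 m = 2.16×10⁻³ Pa/m
Geostrophic speed: V_g = |∂P/∂n|/(fρ) = 2.16×10⁻³/(8.98×10⁻⁵ × 1.23) = 19.6 m/s
Around a low, centrifugal force acts outward with Coriolis, so pressure-gradient force balances both:
(1/ρ)|∂P/∂n| = fV + V²/R  →  V² + fR·V − fR·V_g = 0
With fR = 8.98×10⁻⁵ × 1110×10³ m = 99.6 m/s:
V = [−fR + √((fR)² + 4 fR V_g)]/2 = [−99.6 + √(99.6² + 4×99.6×19.6)]/2 = 16.8 m/s
Subgeostrophic (V < V_g = 19.6 m/s), as expected around a low.
Converting: 16.8 m/s × 3.6 = 60.4 km/h

60.4 km/h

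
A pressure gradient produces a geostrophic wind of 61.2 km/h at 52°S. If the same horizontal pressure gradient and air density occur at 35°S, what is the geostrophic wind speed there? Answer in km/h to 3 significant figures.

With the same pressure gradient and density, V_g ∝ 1/f ∝ 1/sin φ.
V₂ = V₁ · sin φ₁ / sin φ₂ = 61.2 × sin 52° / sin 35°
V₂ = 61.2 × 0.7880/0.5736 = 84.1 km/h

84.1 km/h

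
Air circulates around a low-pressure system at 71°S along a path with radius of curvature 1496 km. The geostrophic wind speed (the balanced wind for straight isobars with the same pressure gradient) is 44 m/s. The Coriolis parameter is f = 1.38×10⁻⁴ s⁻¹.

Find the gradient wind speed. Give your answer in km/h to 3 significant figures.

134 km/h

Around a low, centrifugal force acts outward with Coriolis, so pressure-gradient force balances both:
(1/ρ)|∂P/∂n| = fV + V²/R  →  V² + fR·V − fR·V_g = 0
With fR = 1.38×10⁻⁴ × 1496×10³ m = 206 m/s:
V = [−fR + √((fR)² + 4 fR V_g)]/2 = [−206 + √(206² + 4×206×44)]/2 = 37.3 m/s
Subgeostrophic (V < V_g = 44 m/s), as expected around a low.
Converting: 37.3 m/s × 3.6 = 134 km/h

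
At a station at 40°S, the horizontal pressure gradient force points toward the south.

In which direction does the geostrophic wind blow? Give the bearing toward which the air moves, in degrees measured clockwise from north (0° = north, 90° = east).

The pressure-gradient force points toward the south (bearing 180°).
Geostrophic balance: in the Southern Hemisphere the Coriolis force deflects motion to the left, so the geostrophic wind blows 90° to the left of the pressure-gradient force (low pressure on the right).
Rotating 180° by 90° counterclockwise gives 090° — the wind blows toward the east.

090°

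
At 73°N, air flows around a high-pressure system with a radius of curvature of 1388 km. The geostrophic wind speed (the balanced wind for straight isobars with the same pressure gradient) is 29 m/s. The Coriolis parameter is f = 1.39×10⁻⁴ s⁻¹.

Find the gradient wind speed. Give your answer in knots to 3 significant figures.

Around a high, pressure-gradient force acts outward with centrifugal, so Coriolis balances both:
fV = (1/ρ)|∂P/∂n| + V²/R  →  V² − fR·V + fR·V_g = 0
With fR = 1.39×10⁻⁴ × 1388×10³ m = 193 m/s:
V = [fR − √((fR)² − 4 fR V_g)]/2 = [193 − √(193² − 4×193×29)]/2 = 35.6 m/s
Supergeostrophic (V > V_g = 29 m/s), as expected around a high.
Converting: 35.6 m/s × 1.944 = 69.1 knots

69.1 knots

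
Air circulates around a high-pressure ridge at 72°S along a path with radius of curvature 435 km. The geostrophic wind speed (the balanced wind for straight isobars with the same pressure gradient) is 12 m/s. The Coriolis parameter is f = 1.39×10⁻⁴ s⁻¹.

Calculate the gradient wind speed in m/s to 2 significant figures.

Around a high, pressure-gradient force acts outward with centrifugal, so Coriolis balances both:
fV = (1/ρ)|∂P/∂n| + V²/R  →  V² − fR·V + fR·V_g = 0
With fR = 1.39×10⁻⁴ × 435×10³ m = 60.5 m/s:
V = [fR − √((fR)² − 4 fR V_g)]/2 = [60.5 − √(60.5² − 4×60.5×12)]/2 = 16.5 m/s
Supergeostrophic (V > V_g = 12 m/s), as expected around a high.

17 m/s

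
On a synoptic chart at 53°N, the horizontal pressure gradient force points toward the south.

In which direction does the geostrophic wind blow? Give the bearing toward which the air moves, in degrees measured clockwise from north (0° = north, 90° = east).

270°

The pressure-gradient force points toward the south (bearing 180°).
Geostrophic balance: in the Northern Hemisphere the Coriolis force deflects motion to the right, so the geostrophic wind blows 90° to the right of the pressure-gradient force (low pressure on the left).
Rotating 180° by 90° clockwise gives 270° — the wind blows toward the west.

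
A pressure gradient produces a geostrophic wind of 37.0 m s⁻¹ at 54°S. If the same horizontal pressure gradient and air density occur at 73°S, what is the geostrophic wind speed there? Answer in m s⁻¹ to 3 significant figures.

31.3 m s⁻¹

With the same pressure gradient and density, V_g ∝ 1/f ∝ 1/sin φ.
V₂ = V₁ · sin φ₁ / sin φ₂ = 37.0 × sin 54° / sin 73°
V₂ = 37.0 × 0.8090/0.9563 = 31.3 m s⁻¹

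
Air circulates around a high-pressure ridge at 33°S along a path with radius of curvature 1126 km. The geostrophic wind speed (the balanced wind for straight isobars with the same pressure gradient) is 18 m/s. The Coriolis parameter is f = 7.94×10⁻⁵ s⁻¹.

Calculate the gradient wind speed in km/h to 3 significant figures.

Around a high, pressure-gradient force acts outward with centrifugal, so Coriolis balances both:
fV = (1/ρ)|∂P/∂n| + V²/R  →  V² − fR·V + fR·V_g = 0
With fR = 7.94×10⁻⁵ × 1126×10³ m = 89.4 m/s:
V = [fR − √((fR)² − 4 fR V_g)]/2 = [89.4 − √(89.4² − 4×89.4×18)]/2 = 25 m/s
Supergeostrophic (V > V_g = 18 m/s), as expected around a high.
Converting: 25 m/s × 3.6 = 89.9 km/h

89.9 km/h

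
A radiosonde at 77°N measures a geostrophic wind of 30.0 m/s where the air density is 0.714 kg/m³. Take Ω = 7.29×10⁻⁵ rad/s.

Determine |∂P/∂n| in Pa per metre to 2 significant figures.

3.0×10⁻³ Pa/m

Coriolis parameter at 77°N:
f = 2Ω sin φ = 2 × 7.29×10⁻⁵ × sin 77° = 1.42×10⁻⁴ s⁻¹
Geostrophic balance rearranged: |∂P/∂n| = f ρ V_g
|∂P/∂n| = 1.42×10⁻⁴ × 0.714 × 30.0 = 3.04×10⁻³ Pa/m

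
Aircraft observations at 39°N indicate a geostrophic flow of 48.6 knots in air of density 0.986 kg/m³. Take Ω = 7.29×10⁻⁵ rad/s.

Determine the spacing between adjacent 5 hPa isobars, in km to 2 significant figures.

220 km

Coriolis parameter at 39°N:
f = 2Ω sin φ = 2 × 7.29×10⁻⁵ × sin 39° = 9.18×10⁻⁵ s⁻¹
Wind speed in SI: 48.6 knots = 25.0 m/s
Geostrophic balance rearranged: |∂P/∂n| = f ρ V_g
|∂P/∂n| = 9.18×10⁻⁵ × 0.986 × 25.0 = 2.26×10⁻³ Pa/m
Isobar spacing: Δn = ΔP/|∂P/∂n| = 500 Pa / 2.26×10⁻³ Pa/m = 221049 m ≈ 220 km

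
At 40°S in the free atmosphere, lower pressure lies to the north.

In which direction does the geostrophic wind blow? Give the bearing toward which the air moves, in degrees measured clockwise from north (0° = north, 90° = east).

270°

The pressure-gradient force points toward the north (bearing 000°).
Geostrophic balance: in the Southern Hemisphere the Coriolis force deflects motion to the left, so the geostrophic wind blows 90° to the left of the pressure-gradient force (low pressure on the right).
Rotating 000° by 90° counterclockwise gives 270° — the wind blows toward the west.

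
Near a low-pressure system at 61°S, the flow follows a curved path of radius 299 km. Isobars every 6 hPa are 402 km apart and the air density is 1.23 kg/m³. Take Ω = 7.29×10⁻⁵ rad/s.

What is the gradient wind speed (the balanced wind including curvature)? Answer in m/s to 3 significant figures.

Coriolis parameter at 61°S:
f = 2Ω sin φ = 2 × 7.29×10⁻⁵ × sin 61° = 1.28×10⁻⁴ s⁻¹
Pressure gradient: |∂P/∂n| = 600 Pa / 402000 m = 1.49×10⁻³ Pa/m
Geostrophic speed: V_g = |∂P/∂n|/(fρ) = 1.49×10⁻³/(1.28×10⁻⁴ × 1.23) = 9.52 m/s
Around a low, centrifugal force acts outward with Coriolis, so pressure-gradient force balances both:
(1/ρ)|∂P/∂n| = fV + V²/R  →  V² + fR·V − fR·V_g = 0
With fR = 1.28×10⁻⁴ × 299×10³ m = 38.1 m/s:
V = [−fR + √((fR)² + 4 fR V_g)]/2 = [−38.1 + √(38.1² + 4×38.1×9.52)]/2 = 7.89 m/s
Subgeostrophic (V < V_g = 9.52 m/s), as expected around a low.

7.89 m/s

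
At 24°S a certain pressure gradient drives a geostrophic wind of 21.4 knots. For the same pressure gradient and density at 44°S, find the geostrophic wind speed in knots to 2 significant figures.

13 knots

With the same pressure gradient and density, V_g ∝ 1/f ∝ 1/sin φ.
V₂ = V₁ · sin φ₁ / sin φ₂ = 21.4 × sin 24° / sin 44°
V₂ = 21.4 × 0.4067/0.6947 = 13 knots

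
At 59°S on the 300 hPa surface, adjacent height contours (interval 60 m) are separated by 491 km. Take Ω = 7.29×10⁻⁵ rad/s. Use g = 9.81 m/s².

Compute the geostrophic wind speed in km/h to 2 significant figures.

35 km/h

Coriolis parameter at 59°S:
f = 2Ω sin φ = 2 × 7.29×10⁻⁵ × sin 59° = 1.25×10⁻⁴ s⁻¹
Height gradient: |∂Z/∂n| = 60 m / 491000 m = 1.22×10⁻⁴
On a pressure surface, geostrophic balance gives V_g = (g/f)|∂Z/∂n|:
V_g = 9.81 × 1.22×10⁻⁴ / 1.25×10⁻⁴ = 9.59 m/s
Converting: 9.59 m/s × 3.6 = 35 km/h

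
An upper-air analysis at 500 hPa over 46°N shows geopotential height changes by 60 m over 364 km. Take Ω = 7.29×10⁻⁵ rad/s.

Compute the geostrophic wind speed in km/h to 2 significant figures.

56 km/h

Coriolis parameter at 46°N:
f = 2Ω sin φ = 2 × 7.29×10⁻⁵ × sin 46° = 1.05×10⁻⁴ s⁻¹
Height gradient: |∂Z/∂n| = 60 m / 364000 m = 1.65×10⁻⁴
On a pressure surface, geostrophic balance gives V_g = (g/f)|∂Z/∂n|:
V_g = 9.81 × 1.65×10⁻⁴ / 1.05×10⁻⁴ = 15.4 m/s
Converting: 15.4 m/s × 3.6 = 56 km/h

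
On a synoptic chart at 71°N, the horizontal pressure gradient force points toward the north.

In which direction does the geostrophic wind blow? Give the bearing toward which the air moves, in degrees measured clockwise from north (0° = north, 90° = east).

The pressure-gradient force points toward the north (bearing 000°).
Geostrophic balance: in the Northern Hemisphere the Coriolis force deflects motion to the right, so the geostrophic wind blows 90° to the right of the pressure-gradient force (low pressure on the left).
Rotating 000° by 90° clockwise gives 090° — the wind blows toward the east.

090°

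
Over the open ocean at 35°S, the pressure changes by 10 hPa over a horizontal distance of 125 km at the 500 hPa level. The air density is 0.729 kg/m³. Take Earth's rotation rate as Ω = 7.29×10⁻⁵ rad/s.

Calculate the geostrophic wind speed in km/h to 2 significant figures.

470 km/h

Coriolis parameter at 35°S:
f = 2Ω sin φ = 2 × 7.29×10⁻⁵ × sin 35° = 8.36×10⁻⁵ s⁻¹
Pressure gradient: |∂P/∂n| = 1000 Pa / 125000 m = 8.00×10⁻³ Pa/m
Geostrophic balance (pressure-gradient force = Coriolis force):
V_g = (1/(fρ)) |∂P/∂n| = 8.00×10⁻³ / (8.36×10⁻⁵ × 0.729) = 131 m/s
Converting: 131 m/s × 3.6 = 470 km/h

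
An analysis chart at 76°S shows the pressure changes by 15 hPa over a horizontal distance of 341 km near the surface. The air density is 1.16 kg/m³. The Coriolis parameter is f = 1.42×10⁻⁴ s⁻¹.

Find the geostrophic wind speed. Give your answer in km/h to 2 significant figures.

Pressure gradient: |∂P/∂n| = 1500 Pa / 341000 m = 4.40×10⁻³ Pa/m
Geostrophic balance (pressure-gradient force = Coriolis force):
V_g = (1/(fρ)) |∂P/∂n| = 4.40×10⁻³ / (1.42×10⁻⁴ × 1.16) = 26.7 m/s
Converting: 26.7 m/s × 3.6 = 96 km/h

96 km/h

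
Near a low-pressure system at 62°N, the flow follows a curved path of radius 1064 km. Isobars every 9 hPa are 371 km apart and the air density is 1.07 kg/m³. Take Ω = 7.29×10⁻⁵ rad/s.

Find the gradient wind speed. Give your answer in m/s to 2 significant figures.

Coriolis parameter at 62°N:
f = 2Ω sin φ = 2 × 7.29×10⁻⁵ × sin 62° = 1.29×10⁻⁴ s⁻¹
Pressure gradient: |∂P/∂n| = 900 Pa / 371000 m = 2.43×10⁻³ Pa/m
Geostrophic speed: V_g = |∂P/∂n|/(fρ) = 2.43×10⁻³/(1.29×10⁻⁴ × 1.07) = 17.6 m/s
Around a low, centrifugal force acts outward with Coriolis, so pressure-gradient force balances both:
(1/ρ)|∂P/∂n| = fV + V²/R  →  V² + fR·V − fR·V_g = 0
With fR = 1.29×10⁻⁴ × 1064×10³ m = 137 m/s:
V = [−fR + √((fR)² + 4 fR V_g)]/2 = [−137 + √(137² + 4×137×17.6)]/2 = 15.8 m/s
Subgeostrophic (V < V_g = 17.6 m/s), as expected around a low.

16 m/s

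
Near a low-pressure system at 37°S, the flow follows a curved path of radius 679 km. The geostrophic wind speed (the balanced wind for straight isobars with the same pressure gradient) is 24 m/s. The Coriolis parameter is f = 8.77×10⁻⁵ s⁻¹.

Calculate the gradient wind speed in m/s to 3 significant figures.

Around a low, centrifugal force acts outward with Coriolis, so pressure-gradient force balances both:
(1/ρ)|∂P/∂n| = fV + V²/R  →  V² + fR·V − fR·V_g = 0
With fR = 8.77×10⁻⁵ × 679×10³ m = 59.5 m/s:
V = [−fR + √((fR)² + 4 fR V_g)]/2 = [−59.5 + √(59.5² + 4×59.5×24)]/2 = 18.3 m/s
Subgeostrophic (V < V_g = 24 m/s), as expected around a low.

18.3 m/s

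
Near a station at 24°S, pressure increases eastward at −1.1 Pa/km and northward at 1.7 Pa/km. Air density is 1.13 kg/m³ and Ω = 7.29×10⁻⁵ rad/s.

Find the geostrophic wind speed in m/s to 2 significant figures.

30 m/s

Coriolis parameter at 24°S:
f = 2Ω sin φ = 2 × 7.29×10⁻⁵ × sin 24° = 5.93×10⁻⁵ s⁻¹
In the Southern Hemisphere f is negative: f = −5.93×10⁻⁵ s⁻¹.
Component geostrophic relations (x east, y north):
u_g = −(1/(fρ)) ∂P/∂y,  v_g = (1/(fρ)) ∂P/∂x
u_g = −(1.7×10⁻³)/(−5.93×10⁻⁵ × 1.13) = 25.4 m/s;  v_g = (−1.1×10⁻³)/(−5.93×10⁻⁵ × 1.13) = 16.4 m/s
|V_g| = √(u_g² + v_g²) = 30.2 m/s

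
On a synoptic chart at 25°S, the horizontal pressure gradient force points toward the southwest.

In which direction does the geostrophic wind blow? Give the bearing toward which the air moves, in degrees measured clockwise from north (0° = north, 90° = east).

The pressure-gradient force points toward the southwest (bearing 225°).
Geostrophic balance: in the Southern Hemisphere the Coriolis force deflects motion to the left, so the geostrophic wind blows 90° to the left of the pressure-gradient force (low pressure on the right).
Rotating 225° by 90° counterclockwise gives 135° — the wind blows toward the southeast.

135°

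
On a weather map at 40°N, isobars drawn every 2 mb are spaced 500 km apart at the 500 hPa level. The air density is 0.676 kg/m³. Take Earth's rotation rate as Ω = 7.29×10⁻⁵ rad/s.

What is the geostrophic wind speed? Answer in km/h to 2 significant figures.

23 km/h

Coriolis parameter at 40°N:
f = 2Ω sin φ = 2 × 7.29×10⁻⁵ × sin 40° = 9.37×10⁻⁵ s⁻¹
Pressure gradient: |∂P/∂n| = 200 Pa / 500000 m = 4.00×10⁻⁴ Pa/m
Geostrophic balance (pressure-gradient force = Coriolis force):
V_g = (1/(fρ)) |∂P/∂n| = 4.00×10⁻⁴ / (9.37×10⁻⁵ × 0.676) = 6.31 m/s
Converting: 6.31 m/s × 3.6 = 23 km/h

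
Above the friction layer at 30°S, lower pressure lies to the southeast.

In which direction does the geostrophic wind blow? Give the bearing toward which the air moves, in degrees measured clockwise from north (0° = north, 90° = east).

045°

The pressure-gradient force points toward the southeast (bearing 135°).
Geostrophic balance: in the Southern Hemisphere the Coriolis force deflects motion to the left, so the geostrophic wind blows 90° to the left of the pressure-gradient force (low pressure on the right).
Rotating 135° by 90° counterclockwise gives 045° — the wind blows toward the northeast.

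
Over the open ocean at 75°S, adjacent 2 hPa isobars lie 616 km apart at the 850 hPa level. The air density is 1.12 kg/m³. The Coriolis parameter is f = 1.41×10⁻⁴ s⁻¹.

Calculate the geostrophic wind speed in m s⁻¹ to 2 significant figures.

Pressure gradient: |∂P/∂n| = 200 Pa / 616000 m = 3.25×10⁻⁴ Pa/m
Geostrophic balance (pressure-gradient force = Coriolis force):
V_g = (1/(fρ)) |∂P/∂n| = 3.25×10⁻⁴ / (1.41×10⁻⁴ × 1.12) = 2.06 m/s

2.1 m s⁻¹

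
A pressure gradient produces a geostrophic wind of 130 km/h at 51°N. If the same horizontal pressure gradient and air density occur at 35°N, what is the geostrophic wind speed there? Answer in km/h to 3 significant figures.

176 km/h

With the same pressure gradient and density, V_g ∝ 1/f ∝ 1/sin φ.
V₂ = V₁ · sin φ₁ / sin φ₂ = 130 × sin 51° / sin 35°
V₂ = 130 × 0.7771/0.5736 = 176 km/h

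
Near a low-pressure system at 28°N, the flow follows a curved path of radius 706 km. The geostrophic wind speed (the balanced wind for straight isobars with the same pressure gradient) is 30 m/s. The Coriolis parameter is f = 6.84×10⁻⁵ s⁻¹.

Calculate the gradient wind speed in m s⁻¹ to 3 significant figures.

Around a low, centrifugal force acts outward with Coriolis, so pressure-gradient force balances both:
(1/ρ)|∂P/∂n| = fV + V²/R  →  V² + fR·V − fR·V_g = 0
With fR = 6.84×10⁻⁵ × 706×10³ m = 48.3 m/s:
V = [−fR + √((fR)² + 4 fR V_g)]/2 = [−48.3 + √(48.3² + 4×48.3×30)]/2 = 20.9 m/s
Subgeostrophic (V < V_g = 30 m/s), as expected around a low.

20.9 m s⁻¹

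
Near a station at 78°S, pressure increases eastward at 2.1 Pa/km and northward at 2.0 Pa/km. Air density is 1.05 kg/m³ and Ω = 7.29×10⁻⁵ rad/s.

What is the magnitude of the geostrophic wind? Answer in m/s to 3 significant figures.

Coriolis parameter at 78°S:
f = 2Ω sin φ = 2 × 7.29×10⁻⁵ × sin 78° = 1.43×10⁻⁴ s⁻¹
In the Southern Hemisphere f is negative: f = −1.43×10⁻⁴ s⁻¹.
Component geostrophic relations (x east, y north):
u_g = −(1/(fρ)) ∂P/∂y,  v_g = (1/(fρ)) ∂P/∂x
u_g = −(2.0×10⁻³)/(−1.43×10⁻⁴ × 1.05) = 13.4 m/s;  v_g = (2.1×10⁻³)/(−1.43×10⁻⁴ × 1.05) = −14.0 m/s
|V_g| = √(u_g² + v_g²) = 19.4 m/s

19.4 m/s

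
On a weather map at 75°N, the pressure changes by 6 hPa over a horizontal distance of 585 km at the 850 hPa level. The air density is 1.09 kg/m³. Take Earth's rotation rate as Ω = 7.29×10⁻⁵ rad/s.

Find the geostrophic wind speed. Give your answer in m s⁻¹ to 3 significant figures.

6.68 m s⁻¹

Coriolis parameter at 75°N:
f = 2Ω sin φ = 2 × 7.29×10⁻⁵ × sin 75° = 1.41×10⁻⁴ s⁻¹
Pressure gradient: |∂P/∂n| = 600 Pa / 585000 m = 1.03×10⁻³ Pa/m
Geostrophic balance (pressure-gradient force = Coriolis force):
V_g = (1/(fρ)) |∂P/∂n| = 1.03×10⁻³ / (1.41×10⁻⁴ × 1.09) = 6.68 m/s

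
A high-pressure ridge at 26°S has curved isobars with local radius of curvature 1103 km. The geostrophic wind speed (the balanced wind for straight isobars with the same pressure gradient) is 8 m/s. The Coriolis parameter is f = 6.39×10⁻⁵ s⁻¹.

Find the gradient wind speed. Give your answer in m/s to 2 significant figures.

9.2 m/s

Around a high, pressure-gradient force acts outward with centrifugal, so Coriolis balances both:
fV = (1/ρ)|∂P/∂n| + V²/R  →  V² − fR·V + fR·V_g = 0
With fR = 6.39×10⁻⁵ × 1103×10³ m = 70.5 m/s:
V = [fR − √((fR)² − 4 fR V_g)]/2 = [70.5 − √(70.5² − 4×70.5×8)]/2 = 9.2 m/s
Supergeostrophic (V > V_g = 8 m/s), as expected around a high.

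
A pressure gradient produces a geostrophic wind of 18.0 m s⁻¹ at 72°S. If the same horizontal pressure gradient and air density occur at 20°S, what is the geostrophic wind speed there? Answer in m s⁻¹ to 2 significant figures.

With the same pressure gradient and density, V_g ∝ 1/f ∝ 1/sin φ.
V₂ = V₁ · sin φ₁ / sin φ₂ = 18.0 × sin 72° / sin 20°
V₂ = 18.0 × 0.9511/0.3420 = 50 m s⁻¹

50 m s⁻¹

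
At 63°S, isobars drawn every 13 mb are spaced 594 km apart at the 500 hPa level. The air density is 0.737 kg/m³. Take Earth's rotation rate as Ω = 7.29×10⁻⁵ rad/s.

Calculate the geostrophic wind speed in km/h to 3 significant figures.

82.3 km/h

Coriolis parameter at 63°S:
f = 2Ω sin φ = 2 × 7.29×10⁻⁵ × sin 63° = 1.30×10⁻⁴ s⁻¹
Pressure gradient: |∂P/∂n| = 1300 Pa / 594000 m = 2.19×10⁻³ Pa/m
Geostrophic balance (pressure-gradient force = Coriolis force):
V_g = (1/(fρ)) |∂P/∂n| = 2.19×10⁻³ / (1.30×10⁻⁴ × 0.737) = 22.9 m/s
Converting: 22.9 m/s × 3.6 = 82.3 km/h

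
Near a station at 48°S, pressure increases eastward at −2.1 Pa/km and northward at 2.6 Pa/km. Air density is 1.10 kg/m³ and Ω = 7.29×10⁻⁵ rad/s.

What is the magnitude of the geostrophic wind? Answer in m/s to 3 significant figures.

Coriolis parameter at 48°S:
f = 2Ω sin φ = 2 × 7.29×10⁻⁵ × sin 48° = 1.08×10⁻⁴ s⁻¹
In the Southern Hemisphere f is negative: f = −1.08×10⁻⁴ s⁻¹.
Component geostrophic relations (x east, y north):
u_g = −(1/(fρ)) ∂P/∂y,  v_g = (1/(fρ)) ∂P/∂x
u_g = −(2.6×10⁻³)/(−1.08×10⁻⁴ × 1.10) = 21.8 m/s;  v_g = (−2.1×10⁻³)/(−1.08×10⁻⁴ × 1.10) = 17.6 m/s
|V_g| = √(u_g² + v_g²) = 28.0 m/s

28.0 m/s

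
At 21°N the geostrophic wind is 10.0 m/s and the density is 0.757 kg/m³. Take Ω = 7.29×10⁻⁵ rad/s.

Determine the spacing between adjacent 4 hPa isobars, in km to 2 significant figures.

Coriolis parameter at 21°N:
f = 2Ω sin φ = 2 × 7.29×10⁻⁵ × sin 21° = 5.23×10⁻⁵ s⁻¹
Geostrophic balance rearranged: |∂P/∂n| = f ρ V_g
|∂P/∂n| = 5.23×10⁻⁵ × 0.757 × 10.0 = 3.96×10⁻⁴ Pa/m
Isobar spacing: Δn = ΔP/|∂P/∂n| = 400 Pa / 3.96×10⁻⁴ Pa/m = 1011294 m ≈ 1000 km

1000 km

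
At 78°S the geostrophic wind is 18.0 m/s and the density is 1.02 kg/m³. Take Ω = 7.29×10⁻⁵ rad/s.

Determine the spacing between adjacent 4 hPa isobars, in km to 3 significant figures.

Coriolis parameter at 78°S:
f = 2Ω sin φ = 2 × 7.29×10⁻⁵ × sin 78° = 1.43×10⁻⁴ s⁻¹
Geostrophic balance rearranged: |∂P/∂n| = f ρ V_g
|∂P/∂n| = 1.43×10⁻⁴ × 1.02 × 18.0 = 2.62×10⁻³ Pa/m
Isobar spacing: Δn = ΔP/|∂P/∂n| = 400 Pa / 2.62×10⁻³ Pa/m = 152766 m ≈ 153 km

153 km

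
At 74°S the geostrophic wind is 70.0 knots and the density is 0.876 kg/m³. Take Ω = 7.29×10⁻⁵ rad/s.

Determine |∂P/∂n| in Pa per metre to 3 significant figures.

Coriolis parameter at 74°S:
f = 2Ω sin φ = 2 × 7.29×10⁻⁵ × sin 74° = 1.40×10⁻⁴ s⁻¹
Wind speed in SI: 70.0 knots = 36.0 m/s
Geostrophic balance rearranged: |∂P/∂n| = f ρ V_g
|∂P/∂n| = 1.40×10⁻⁴ × 0.876 × 36.0 = 4.42×10⁻³ Pa/m

4.42×10⁻³ Pa/m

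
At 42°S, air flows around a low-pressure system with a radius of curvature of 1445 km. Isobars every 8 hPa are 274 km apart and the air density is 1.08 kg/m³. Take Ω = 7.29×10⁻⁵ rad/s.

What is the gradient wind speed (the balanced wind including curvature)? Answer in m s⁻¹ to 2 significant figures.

Coriolis parameter at 42°S:
f = 2Ω sin φ = 2 × 7.29×10⁻⁵ × sin 42° = 9.76×10⁻⁵ s⁻¹
Pressure gradient: |∂P/∂n| = 800 Pa / 274000 m = 2.92×10⁻³ Pa/m
Geostrophic speed: V_g = |∂P/∂n|/(fρ) = 2.92×10⁻³/(9.76×10⁻⁵ × 1.08) = 27.7 m/s
Around a low, centrifugal force acts outward with Coriolis, so pressure-gradient force balances both:
(1/ρ)|∂P/∂n| = fV + V²/R  →  V² + fR·V − fR·V_g = 0
With fR = 9.76×10⁻⁵ × 1445×10³ m = 141 m/s:
V = [−fR + √((fR)² + 4 fR V_g)]/2 = [−141 + √(141² + 4×141×27.7)]/2 = 23.7 m/s
Subgeostrophic (V < V_g = 27.7 m/s), as expected around a low.

24 m s⁻¹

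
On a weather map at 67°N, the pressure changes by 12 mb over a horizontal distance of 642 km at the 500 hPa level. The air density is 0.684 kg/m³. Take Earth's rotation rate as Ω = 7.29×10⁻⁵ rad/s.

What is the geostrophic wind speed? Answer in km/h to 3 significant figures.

Coriolis parameter at 67°N:
f = 2Ω sin φ = 2 × 7.29×10⁻⁵ × sin 67° = 1.34×10⁻⁴ s⁻¹
Pressure gradient: |∂P/∂n| = 1200 Pa / 642000 m = 1.87×10⁻³ Pa/m
Geostrophic balance (pressure-gradient force = Coriolis force):
V_g = (1/(fρ)) |∂P/∂n| = 1.87×10⁻³ / (1.34×10⁻⁴ × 0.684) = 20.4 m/s
Converting: 20.4 m/s × 3.6 = 73.3 km/h

73.3 km/h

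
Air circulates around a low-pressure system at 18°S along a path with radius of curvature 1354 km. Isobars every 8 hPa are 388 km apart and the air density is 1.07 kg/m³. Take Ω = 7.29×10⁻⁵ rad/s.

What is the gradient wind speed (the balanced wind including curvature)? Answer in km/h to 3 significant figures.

104 km/h

Coriolis parameter at 18°S:
f = 2Ω sin φ = 2 × 7.29×10⁻⁵ × sin 18° = 4.51×10⁻⁵ s⁻¹
Pressure gradient: |∂P/∂n| = 800 Pa / 388000 m = 2.06×10⁻³ Pa/m
Geostrophic speed: V_g = |∂P/∂n|/(fρ) = 2.06×10⁻³/(4.51×10⁻⁵ × 1.07) = 42.8 m/s
Around a low, centrifugal force acts outward with Coriolis, so pressure-gradient force balances both:
(1/ρ)|∂P/∂n| = fV + V²/R  →  V² + fR·V − fR·V_g = 0
With fR = 4.51×10⁻⁵ × 1354×10³ m = 61.0 m/s:
V = [−fR + √((fR)² + 4 fR V_g)]/2 = [−61.0 + √(61.0² + 4×61.0×42.8)]/2 = 29 m/s
Subgeostrophic (V < V_g = 42.8 m/s), as expected around a low.
Converting: 29 m/s × 3.6 = 104 km/h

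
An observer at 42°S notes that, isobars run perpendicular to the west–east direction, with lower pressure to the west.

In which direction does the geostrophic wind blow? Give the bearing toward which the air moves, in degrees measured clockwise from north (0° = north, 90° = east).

The pressure-gradient force points toward the west (bearing 270°).
Geostrophic balance: in the Southern Hemisphere the Coriolis force deflects motion to the left, so the geostrophic wind blows 90° to the left of the pressure-gradient force (low pressure on the right).
Rotating 270° by 90° counterclockwise gives 180° — the wind blows toward the south.

180°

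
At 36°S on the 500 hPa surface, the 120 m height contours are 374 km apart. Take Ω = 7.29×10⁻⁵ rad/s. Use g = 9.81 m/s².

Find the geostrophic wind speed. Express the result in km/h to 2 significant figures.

130 km/h

Coriolis parameter at 36°S:
f = 2Ω sin φ = 2 × 7.29×10⁻⁵ × sin 36° = 8.57×10⁻⁵ s⁻¹
Height gradient: |∂Z/∂n| = 120 m / 374000 m = 3.21×10⁻⁴
On a pressure surface, geostrophic balance gives V_g = (g/f)|∂Z/∂n|:
V_g = 9.81 × 3.21×10⁻⁴ / 8.57×10⁻⁵ = 36.7 m/s
Converting: 36.7 m/s × 3.6 = 130 km/h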